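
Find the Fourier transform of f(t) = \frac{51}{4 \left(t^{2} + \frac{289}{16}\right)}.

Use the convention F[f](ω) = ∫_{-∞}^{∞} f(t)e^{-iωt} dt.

F(ω) = 3 \pi e^{- \frac{17 \left|{\omega}\right|}{4}}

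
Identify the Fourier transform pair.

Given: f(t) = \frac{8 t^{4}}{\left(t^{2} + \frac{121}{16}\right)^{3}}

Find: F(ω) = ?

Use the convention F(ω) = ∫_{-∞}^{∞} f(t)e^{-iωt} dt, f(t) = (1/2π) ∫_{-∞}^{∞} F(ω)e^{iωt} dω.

F(ω) = \frac{\pi \left(121 \omega^{2} - 220 \left|{\omega}\right| + 48\right) e^{- \frac{11 \left|{\omega}\right|}{4}}}{44}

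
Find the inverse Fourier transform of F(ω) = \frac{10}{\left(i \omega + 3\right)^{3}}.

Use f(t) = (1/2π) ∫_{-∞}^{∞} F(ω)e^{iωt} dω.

f(t) = 5 t^{2} e^{- 3 t} u\left(t\right)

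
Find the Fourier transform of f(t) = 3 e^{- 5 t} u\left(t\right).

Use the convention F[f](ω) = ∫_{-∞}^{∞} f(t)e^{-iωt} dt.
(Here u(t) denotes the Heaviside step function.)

F(ω) = \frac{3}{i \omega + 5}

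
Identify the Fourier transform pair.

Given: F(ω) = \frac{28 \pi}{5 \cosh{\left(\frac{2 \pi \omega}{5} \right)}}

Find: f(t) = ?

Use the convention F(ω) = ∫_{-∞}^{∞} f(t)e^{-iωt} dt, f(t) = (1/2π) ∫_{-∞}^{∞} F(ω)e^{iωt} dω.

f(t) = \frac{7}{\cosh{\left(\frac{5 t}{4} \right)}}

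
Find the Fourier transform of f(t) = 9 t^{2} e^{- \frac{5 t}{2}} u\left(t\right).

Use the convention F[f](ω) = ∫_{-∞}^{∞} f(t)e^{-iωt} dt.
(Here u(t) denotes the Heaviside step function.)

F(ω) = \frac{144}{\left(2 i \omega + 5\right)^{3}}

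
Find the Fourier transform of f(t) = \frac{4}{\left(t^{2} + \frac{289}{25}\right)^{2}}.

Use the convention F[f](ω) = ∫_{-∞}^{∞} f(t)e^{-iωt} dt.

F(ω) = \frac{50 \pi \left(17 \left|{\omega}\right| + 5\right) e^{- \frac{17 \left|{\omega}\right|}{5}}}{4913}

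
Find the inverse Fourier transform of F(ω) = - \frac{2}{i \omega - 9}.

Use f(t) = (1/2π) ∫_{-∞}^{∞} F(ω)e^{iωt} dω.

f(t) = 2 e^{9 t} u\left(- t\right)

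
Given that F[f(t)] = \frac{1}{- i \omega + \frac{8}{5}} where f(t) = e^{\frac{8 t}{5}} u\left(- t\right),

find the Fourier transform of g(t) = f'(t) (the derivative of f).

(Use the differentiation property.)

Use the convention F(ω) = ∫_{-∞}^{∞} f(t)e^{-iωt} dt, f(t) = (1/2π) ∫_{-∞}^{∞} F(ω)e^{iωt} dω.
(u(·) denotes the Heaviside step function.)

F[g](ω) = - \frac{5 \omega}{5 \omega + 8 i}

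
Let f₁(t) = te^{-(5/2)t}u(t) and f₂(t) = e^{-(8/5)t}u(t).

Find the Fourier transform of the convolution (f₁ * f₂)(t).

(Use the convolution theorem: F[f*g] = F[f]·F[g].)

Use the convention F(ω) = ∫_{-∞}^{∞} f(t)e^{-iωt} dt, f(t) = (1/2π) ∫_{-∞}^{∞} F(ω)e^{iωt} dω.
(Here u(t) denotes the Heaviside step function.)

F[f₁*f₂](ω) = \frac{20}{\left(2 i \omega + 5\right)^{2} \left(5 i \omega + 8\right)}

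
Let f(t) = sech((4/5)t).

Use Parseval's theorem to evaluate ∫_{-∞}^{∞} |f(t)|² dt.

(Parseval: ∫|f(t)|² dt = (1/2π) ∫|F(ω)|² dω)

∫|f(t)|² dt = \frac{5}{2}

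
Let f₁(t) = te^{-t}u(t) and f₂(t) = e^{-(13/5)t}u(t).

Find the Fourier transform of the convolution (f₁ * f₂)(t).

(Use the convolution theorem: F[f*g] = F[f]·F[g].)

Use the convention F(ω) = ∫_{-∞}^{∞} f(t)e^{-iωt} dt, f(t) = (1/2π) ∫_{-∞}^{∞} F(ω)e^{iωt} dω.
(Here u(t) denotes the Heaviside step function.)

F[f₁*f₂](ω) = \frac{5}{\left(i \omega + 1\right)^{2} \left(5 i \omega + 13\right)}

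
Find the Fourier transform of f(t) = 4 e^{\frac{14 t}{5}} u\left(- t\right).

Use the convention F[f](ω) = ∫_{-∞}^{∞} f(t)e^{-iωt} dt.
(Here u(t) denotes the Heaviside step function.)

F(ω) = - \frac{20}{5 i \omega - 14}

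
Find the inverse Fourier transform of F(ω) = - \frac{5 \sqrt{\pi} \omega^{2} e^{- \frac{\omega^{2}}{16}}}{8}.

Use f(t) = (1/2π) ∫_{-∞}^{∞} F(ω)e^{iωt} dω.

f(t) = 5 \left(16 t^{2} - 2\right) e^{- 4 t^{2}}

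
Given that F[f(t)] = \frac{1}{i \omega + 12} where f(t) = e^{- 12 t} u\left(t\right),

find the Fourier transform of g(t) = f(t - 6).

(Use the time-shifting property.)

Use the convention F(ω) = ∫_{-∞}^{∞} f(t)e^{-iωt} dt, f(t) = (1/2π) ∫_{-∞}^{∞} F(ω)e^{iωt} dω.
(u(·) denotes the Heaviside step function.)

F[g](ω) = \frac{e^{- 6 i \omega}}{i \omega + 12}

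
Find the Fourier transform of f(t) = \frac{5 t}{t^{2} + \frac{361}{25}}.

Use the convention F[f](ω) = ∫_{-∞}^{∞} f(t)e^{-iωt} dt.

F(ω) = - 5 i \pi e^{- \frac{19 \left|{\omega}\right|}{5}} \operatorname{sign}{\left(\omega \right)}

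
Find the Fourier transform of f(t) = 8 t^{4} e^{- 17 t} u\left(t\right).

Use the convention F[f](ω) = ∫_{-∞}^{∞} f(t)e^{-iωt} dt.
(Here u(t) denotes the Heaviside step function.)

F(ω) = \frac{192}{\left(i \omega + 17\right)^{5}}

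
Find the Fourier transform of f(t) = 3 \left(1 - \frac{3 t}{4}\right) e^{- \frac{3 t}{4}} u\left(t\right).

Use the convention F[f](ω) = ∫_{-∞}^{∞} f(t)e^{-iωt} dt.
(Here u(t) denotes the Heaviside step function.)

F(ω) = \frac{48 i \omega}{- 16 \omega^{2} + 24 i \omega + 9}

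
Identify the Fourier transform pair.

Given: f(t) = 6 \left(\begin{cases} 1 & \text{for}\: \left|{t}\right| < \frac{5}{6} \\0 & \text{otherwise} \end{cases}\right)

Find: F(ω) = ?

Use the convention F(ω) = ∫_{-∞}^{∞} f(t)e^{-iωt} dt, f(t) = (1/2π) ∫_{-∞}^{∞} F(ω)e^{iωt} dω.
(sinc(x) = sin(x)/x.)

F(ω) = 10 \operatorname{sinc}{\left(\frac{5 \omega}{6} \right)}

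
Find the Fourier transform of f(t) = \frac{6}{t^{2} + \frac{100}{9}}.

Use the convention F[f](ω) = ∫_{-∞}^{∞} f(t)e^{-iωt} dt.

F(ω) = \frac{9 \pi e^{- \frac{10 \left|{\omega}\right|}{3}}}{5}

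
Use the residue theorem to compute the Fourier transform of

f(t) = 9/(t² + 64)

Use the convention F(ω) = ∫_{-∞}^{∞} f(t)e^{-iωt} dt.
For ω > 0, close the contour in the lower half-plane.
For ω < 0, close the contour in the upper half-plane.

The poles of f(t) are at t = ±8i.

Let g(z) = f(z)e^{-iωz}; for large |z| the factor e^{-iωz} decays in the lower half-plane when ω > 0 and in the upper half-plane when ω < 0.

Case ω > 0 (lower half-plane, clockwise contour ⇒ F(ω) = -2πi·ΣRes):
  Res_{z = - 8 i} g(z) = \frac{9 i e^{- 8 \omega}}{16}
  F(ω) = -2πi·ΣRes = \frac{9 \pi e^{- 8 \omega}}{8}

Case ω < 0 (upper half-plane, counterclockwise contour ⇒ F(ω) = +2πi·ΣRes):
  Res_{z = 8 i} g(z) = - \frac{9 i e^{8 \omega}}{16}
  F(ω) = 2πi·ΣRes = \frac{9 \pi e^{8 \omega}}{8}

Both cases combine into a single formula in |ω|:

F(ω) = \frac{9 \pi e^{- 8 \left|{\omega}\right|}}{8}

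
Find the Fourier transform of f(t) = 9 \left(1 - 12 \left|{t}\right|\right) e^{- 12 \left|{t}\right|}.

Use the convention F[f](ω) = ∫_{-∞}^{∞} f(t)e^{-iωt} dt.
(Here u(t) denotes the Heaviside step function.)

F(ω) = \frac{432 \omega^{2}}{\left(\omega^{2} + 144\right)^{2}}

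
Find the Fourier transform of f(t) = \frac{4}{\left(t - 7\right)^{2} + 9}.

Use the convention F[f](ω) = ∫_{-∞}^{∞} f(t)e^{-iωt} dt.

F(ω) = \frac{4 \pi e^{- 7 i \omega - 3 \left|{\omega}\right|}}{3}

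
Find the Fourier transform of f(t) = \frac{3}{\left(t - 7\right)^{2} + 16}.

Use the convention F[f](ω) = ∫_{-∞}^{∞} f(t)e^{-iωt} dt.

F(ω) = \frac{3 \pi e^{- 7 i \omega - 4 \left|{\omega}\right|}}{4}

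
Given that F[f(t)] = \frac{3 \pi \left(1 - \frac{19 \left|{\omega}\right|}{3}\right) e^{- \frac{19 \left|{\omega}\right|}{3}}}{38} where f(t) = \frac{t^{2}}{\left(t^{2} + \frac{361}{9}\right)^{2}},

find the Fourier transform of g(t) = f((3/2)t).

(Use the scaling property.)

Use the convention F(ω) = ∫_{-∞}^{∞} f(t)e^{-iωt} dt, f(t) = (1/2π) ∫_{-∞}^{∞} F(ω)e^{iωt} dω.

F[g](ω) = \frac{\pi \left(9 - 38 \left|{\omega}\right|\right) e^{- \frac{38 \left|{\omega}\right|}{9}}}{171}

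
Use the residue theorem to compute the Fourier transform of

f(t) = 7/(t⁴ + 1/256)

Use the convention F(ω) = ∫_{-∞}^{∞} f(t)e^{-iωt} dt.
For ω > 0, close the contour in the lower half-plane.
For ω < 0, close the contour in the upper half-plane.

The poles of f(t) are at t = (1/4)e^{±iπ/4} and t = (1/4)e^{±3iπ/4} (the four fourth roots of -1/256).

Let g(z) = f(z)e^{-iωz}; for large |z| the factor e^{-iωz} decays in the lower half-plane when ω > 0 and in the upper half-plane when ω < 0.

Case ω > 0 (lower half-plane, clockwise contour ⇒ F(ω) = -2πi·ΣRes):
  Res_{z = - \frac{\sqrt{2}}{8} - \frac{\sqrt{2} i}{8}} g(z) = \sqrt{2} \left(56 + 56 i\right) e^{\frac{\sqrt{2} \omega \left(-1 + i\right)}{8}}
  Res_{z = \frac{\sqrt{2}}{8} - \frac{\sqrt{2} i}{8}} g(z) = \sqrt{2} \left(-56 + 56 i\right) e^{- \frac{\sqrt{2} \omega \left(1 + i\right)}{8}}
  F(ω) = -2πi·ΣRes = 112 \sqrt{2} \pi \left(\left(1 - i\right) e^{\frac{\sqrt{2} i \omega}{4}} + 1 + i\right) e^{- \frac{\sqrt{2} \omega \left(1 + i\right)}{8}} = 448 \pi e^{- \frac{\sqrt{2} \omega}{8}} \sin{\left(\frac{\sqrt{2} \omega}{8} + \frac{\pi}{4} \right)}

Case ω < 0 (upper half-plane, counterclockwise contour ⇒ F(ω) = +2πi·ΣRes):
  Res_{z = \frac{\sqrt{2}}{8} + \frac{\sqrt{2} i}{8}} g(z) = \sqrt{2} \left(-56 - 56 i\right) e^{\frac{\sqrt{2} \omega \left(1 - i\right)}{8}}
  Res_{z = - \frac{\sqrt{2}}{8} + \frac{\sqrt{2} i}{8}} g(z) = \sqrt{2} \left(56 - 56 i\right) e^{\frac{\sqrt{2} \omega \left(1 + i\right)}{8}}
  F(ω) = 2πi·ΣRes = - 112 \sqrt{2} i \pi \left(\left(1 + i\right) e^{\frac{\sqrt{2} \omega \left(1 - i\right)}{8}} - \left(1 - i\right) e^{\frac{\sqrt{2} \omega \left(1 + i\right)}{8}}\right) = 448 \pi e^{\frac{\sqrt{2} \omega}{8}} \cos{\left(\frac{\sqrt{2} \omega}{8} + \frac{\pi}{4} \right)}

Both cases combine into a single formula in |ω|:

F(ω) = 448 \pi e^{- \frac{\sqrt{2} \left|{\omega}\right|}{8}} \sin{\left(\frac{\sqrt{2} \left|{\omega}\right|}{8} + \frac{\pi}{4} \right)}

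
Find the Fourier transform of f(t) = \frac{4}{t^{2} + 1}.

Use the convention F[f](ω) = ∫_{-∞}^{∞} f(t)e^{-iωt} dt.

F(ω) = 4 \pi e^{- \left|{\omega}\right|}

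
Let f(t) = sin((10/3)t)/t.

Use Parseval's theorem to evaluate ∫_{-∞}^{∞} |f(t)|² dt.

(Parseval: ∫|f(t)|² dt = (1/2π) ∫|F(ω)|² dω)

∫|f(t)|² dt = \frac{10 \pi}{3}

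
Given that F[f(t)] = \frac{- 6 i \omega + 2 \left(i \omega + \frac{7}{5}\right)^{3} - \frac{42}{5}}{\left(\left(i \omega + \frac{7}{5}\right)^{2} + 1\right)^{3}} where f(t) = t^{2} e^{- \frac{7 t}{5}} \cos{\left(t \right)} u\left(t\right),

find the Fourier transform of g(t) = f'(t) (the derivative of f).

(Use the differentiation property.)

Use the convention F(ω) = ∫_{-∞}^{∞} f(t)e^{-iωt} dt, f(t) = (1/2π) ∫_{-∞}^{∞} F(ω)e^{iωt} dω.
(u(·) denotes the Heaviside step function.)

F[g](ω) = - \frac{250 i \omega \left(375 i \omega - \left(5 i \omega + 7\right)^{3} + 525\right)}{\left(\left(5 i \omega + 7\right)^{2} + 25\right)^{3}}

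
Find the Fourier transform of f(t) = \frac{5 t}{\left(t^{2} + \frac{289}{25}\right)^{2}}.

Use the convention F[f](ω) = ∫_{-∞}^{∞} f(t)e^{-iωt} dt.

F(ω) = - \frac{25 i \pi \omega e^{- \frac{17 \left|{\omega}\right|}{5}}}{34}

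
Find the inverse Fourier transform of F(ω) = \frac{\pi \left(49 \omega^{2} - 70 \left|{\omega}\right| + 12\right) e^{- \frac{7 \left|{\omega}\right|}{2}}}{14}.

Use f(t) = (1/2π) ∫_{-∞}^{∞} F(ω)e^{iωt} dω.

f(t) = \frac{8 t^{4}}{\left(t^{2} + \frac{49}{4}\right)^{3}}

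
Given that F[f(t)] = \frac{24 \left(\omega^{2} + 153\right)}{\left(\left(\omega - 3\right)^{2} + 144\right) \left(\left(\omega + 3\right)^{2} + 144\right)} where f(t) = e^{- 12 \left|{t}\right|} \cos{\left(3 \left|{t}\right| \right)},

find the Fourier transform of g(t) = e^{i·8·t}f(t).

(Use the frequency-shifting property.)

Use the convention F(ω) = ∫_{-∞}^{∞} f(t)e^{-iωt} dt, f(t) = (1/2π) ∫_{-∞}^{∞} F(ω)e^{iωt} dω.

F[g](ω) = \frac{24 \left(\left(\omega - 8\right)^{2} + 153\right)}{\left(\left(\omega - 11\right)^{2} + 144\right) \left(\left(\omega - 5\right)^{2} + 144\right)}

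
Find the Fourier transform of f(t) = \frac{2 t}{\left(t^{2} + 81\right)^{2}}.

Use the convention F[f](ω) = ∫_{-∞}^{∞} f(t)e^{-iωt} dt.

F(ω) = - \frac{i \pi \omega e^{- 9 \left|{\omega}\right|}}{9}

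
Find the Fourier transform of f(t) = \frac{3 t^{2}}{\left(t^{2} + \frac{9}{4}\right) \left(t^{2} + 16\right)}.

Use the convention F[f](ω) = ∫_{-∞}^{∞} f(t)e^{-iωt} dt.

F(ω) = \frac{48 \pi e^{- 4 \left|{\omega}\right|}}{55} - \frac{18 \pi e^{- \frac{3 \left|{\omega}\right|}{2}}}{55}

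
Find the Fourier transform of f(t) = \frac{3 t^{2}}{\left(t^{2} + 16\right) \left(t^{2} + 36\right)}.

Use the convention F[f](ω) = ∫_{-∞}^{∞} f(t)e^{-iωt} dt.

F(ω) = \frac{3 \pi \left(3 - 2 e^{2 \left|{\omega}\right|}\right) e^{- 6 \left|{\omega}\right|}}{10}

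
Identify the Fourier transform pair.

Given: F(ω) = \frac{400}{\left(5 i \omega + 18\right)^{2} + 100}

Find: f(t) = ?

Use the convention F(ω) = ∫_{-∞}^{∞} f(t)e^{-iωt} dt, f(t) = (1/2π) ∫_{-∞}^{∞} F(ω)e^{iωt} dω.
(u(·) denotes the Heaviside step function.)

f(t) = 8 e^{- \frac{18 t}{5}} \sin{\left(2 t \right)} u\left(t\right)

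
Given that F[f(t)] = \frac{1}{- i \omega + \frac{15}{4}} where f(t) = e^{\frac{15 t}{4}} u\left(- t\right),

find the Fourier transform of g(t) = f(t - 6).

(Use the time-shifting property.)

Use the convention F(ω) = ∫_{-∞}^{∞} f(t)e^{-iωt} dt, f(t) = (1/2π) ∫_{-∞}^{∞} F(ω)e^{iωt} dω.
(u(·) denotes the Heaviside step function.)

F[g](ω) = - \frac{4 e^{- 6 i \omega}}{4 i \omega - 15}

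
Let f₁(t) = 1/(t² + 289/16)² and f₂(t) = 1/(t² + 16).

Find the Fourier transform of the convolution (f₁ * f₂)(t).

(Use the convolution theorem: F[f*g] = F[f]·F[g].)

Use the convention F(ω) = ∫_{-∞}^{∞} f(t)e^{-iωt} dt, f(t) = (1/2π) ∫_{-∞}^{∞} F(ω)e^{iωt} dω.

F[f₁*f₂](ω) = \frac{2 \pi^{2} \left(17 \left|{\omega}\right| + 4\right) e^{- \frac{33 \left|{\omega}\right|}{4}}}{4913}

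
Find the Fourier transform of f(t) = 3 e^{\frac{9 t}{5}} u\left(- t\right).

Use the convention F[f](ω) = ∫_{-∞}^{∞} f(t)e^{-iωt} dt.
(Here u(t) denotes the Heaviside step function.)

F(ω) = - \frac{15}{5 i \omega - 9}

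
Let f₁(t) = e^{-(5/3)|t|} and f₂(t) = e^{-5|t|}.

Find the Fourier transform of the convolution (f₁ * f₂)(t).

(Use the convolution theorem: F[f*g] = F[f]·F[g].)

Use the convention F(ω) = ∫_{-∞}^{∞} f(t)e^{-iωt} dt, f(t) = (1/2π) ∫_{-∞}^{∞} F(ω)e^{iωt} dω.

F[f₁*f₂](ω) = \frac{300}{\left(\omega^{2} + 25\right) \left(9 \omega^{2} + 25\right)}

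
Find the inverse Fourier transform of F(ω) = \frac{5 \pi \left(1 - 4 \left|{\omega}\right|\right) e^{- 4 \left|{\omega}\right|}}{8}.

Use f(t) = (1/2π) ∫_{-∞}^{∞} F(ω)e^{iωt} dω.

f(t) = \frac{5 t^{2}}{\left(t^{2} + 16\right)^{2}}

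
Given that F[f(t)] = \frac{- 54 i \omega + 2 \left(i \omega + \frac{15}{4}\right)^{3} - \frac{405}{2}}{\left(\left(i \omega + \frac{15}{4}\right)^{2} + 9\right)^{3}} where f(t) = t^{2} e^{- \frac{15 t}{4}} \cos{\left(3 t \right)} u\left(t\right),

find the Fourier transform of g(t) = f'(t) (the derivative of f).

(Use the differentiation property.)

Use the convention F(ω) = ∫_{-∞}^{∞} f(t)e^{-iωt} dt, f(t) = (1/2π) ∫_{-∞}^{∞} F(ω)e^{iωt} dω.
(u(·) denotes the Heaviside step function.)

F[g](ω) = - \frac{128 i \omega \left(1728 i \omega - \left(4 i \omega + 15\right)^{3} + 6480\right)}{\left(\left(4 i \omega + 15\right)^{2} + 144\right)^{3}}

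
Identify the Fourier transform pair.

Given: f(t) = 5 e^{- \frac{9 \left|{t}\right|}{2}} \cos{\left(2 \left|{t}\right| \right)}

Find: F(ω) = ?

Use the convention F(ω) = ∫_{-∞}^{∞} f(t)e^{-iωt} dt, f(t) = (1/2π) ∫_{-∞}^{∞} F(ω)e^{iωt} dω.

F(ω) = \frac{180 \left(4 \omega^{2} + 97\right)}{16 \omega^{4} + 520 \omega^{2} + 9409}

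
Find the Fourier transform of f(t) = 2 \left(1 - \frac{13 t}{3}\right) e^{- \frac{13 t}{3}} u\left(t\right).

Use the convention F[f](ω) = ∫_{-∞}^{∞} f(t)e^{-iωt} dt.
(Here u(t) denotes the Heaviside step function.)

F(ω) = \frac{18 i \omega}{- 9 \omega^{2} + 78 i \omega + 169}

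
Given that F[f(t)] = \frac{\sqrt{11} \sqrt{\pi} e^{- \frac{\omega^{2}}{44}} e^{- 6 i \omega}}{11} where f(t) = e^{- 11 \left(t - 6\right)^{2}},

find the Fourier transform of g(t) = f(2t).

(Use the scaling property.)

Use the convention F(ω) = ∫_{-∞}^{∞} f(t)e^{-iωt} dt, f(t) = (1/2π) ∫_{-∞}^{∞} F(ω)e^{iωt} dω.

F[g](ω) = \frac{\sqrt{11} \sqrt{\pi} e^{- \frac{\omega \left(\omega + 528 i\right)}{176}}}{22}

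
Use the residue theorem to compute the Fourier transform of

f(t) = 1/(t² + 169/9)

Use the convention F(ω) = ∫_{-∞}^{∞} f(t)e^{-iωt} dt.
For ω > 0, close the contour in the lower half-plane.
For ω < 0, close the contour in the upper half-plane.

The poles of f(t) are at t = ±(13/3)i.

Let g(z) = f(z)e^{-iωz}; for large |z| the factor e^{-iωz} decays in the lower half-plane when ω > 0 and in the upper half-plane when ω < 0.

Case ω > 0 (lower half-plane, clockwise contour ⇒ F(ω) = -2πi·ΣRes):
  Res_{z = - \frac{13 i}{3}} g(z) = \frac{3 i e^{- \frac{13 \omega}{3}}}{26}
  F(ω) = -2πi·ΣRes = \frac{3 \pi e^{- \frac{13 \omega}{3}}}{13}

Case ω < 0 (upper half-plane, counterclockwise contour ⇒ F(ω) = +2πi·ΣRes):
  Res_{z = \frac{13 i}{3}} g(z) = - \frac{3 i e^{\frac{13 \omega}{3}}}{26}
  F(ω) = 2πi·ΣRes = \frac{3 \pi e^{\frac{13 \omega}{3}}}{13}

Both cases combine into a single formula in |ω|:

F(ω) = \frac{3 \pi e^{- \frac{13 \left|{\omega}\right|}{3}}}{13}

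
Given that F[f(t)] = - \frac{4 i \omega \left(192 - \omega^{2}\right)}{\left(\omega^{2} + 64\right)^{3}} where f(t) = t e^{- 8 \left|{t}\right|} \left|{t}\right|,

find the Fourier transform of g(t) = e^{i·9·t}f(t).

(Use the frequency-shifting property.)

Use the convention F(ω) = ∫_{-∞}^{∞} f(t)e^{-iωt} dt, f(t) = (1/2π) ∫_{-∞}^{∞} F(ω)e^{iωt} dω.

F[g](ω) = \frac{4 i \left(\omega - 9\right) \left(\left(\omega - 9\right)^{2} - 192\right)}{\left(\left(\omega - 9\right)^{2} + 64\right)^{3}}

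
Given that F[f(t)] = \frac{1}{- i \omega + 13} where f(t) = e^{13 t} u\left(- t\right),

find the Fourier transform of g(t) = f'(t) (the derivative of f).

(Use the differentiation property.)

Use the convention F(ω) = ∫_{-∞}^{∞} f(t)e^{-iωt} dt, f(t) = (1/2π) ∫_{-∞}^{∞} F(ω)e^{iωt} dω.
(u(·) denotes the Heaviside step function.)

F[g](ω) = - \frac{\omega}{\omega + 13 i}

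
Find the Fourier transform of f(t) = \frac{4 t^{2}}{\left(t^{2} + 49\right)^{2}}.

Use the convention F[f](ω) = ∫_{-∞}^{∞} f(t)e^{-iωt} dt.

F(ω) = \frac{2 \pi \left(1 - 7 \left|{\omega}\right|\right) e^{- 7 \left|{\omega}\right|}}{7}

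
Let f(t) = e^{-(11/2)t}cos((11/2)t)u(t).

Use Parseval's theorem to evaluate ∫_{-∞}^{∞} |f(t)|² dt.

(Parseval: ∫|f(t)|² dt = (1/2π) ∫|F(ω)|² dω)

∫|f(t)|² dt = \frac{3}{44}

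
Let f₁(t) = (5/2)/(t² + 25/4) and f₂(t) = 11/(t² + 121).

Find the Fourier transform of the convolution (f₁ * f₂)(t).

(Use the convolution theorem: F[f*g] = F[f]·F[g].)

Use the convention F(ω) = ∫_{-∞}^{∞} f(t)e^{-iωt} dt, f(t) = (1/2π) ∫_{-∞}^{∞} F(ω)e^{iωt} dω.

F[f₁*f₂](ω) = \pi^{2} e^{- \frac{27 \left|{\omega}\right|}{2}}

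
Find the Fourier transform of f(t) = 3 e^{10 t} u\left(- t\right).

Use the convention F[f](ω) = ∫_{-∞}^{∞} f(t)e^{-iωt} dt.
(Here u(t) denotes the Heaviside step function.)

F(ω) = - \frac{3}{i \omega - 10}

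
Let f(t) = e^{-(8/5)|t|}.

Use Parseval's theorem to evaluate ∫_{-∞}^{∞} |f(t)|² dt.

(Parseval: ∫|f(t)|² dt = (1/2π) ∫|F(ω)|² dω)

∫|f(t)|² dt = \frac{5}{8}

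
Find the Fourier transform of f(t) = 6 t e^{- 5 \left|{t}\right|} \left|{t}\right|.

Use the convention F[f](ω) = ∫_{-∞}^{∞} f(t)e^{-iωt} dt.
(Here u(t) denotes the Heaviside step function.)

F(ω) = \frac{24 i \omega \left(\omega^{2} - 75\right)}{\left(\omega^{2} + 25\right)^{3}}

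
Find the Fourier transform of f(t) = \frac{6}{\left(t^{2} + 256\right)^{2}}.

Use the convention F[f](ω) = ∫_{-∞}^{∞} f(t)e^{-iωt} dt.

F(ω) = \frac{3 \pi \left(16 \left|{\omega}\right| + 1\right) e^{- 16 \left|{\omega}\right|}}{4096}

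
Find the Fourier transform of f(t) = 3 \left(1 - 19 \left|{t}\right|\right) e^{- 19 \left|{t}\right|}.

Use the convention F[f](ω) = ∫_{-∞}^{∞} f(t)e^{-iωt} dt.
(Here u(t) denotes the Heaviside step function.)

F(ω) = \frac{228 \omega^{2}}{\left(\omega^{2} + 361\right)^{2}}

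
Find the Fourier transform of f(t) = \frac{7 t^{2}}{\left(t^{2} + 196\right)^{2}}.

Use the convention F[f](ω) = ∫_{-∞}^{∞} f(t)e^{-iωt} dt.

F(ω) = \frac{\pi \left(1 - 14 \left|{\omega}\right|\right) e^{- 14 \left|{\omega}\right|}}{4}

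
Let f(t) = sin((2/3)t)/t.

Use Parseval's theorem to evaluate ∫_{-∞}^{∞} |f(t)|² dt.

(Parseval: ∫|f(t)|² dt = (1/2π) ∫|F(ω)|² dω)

∫|f(t)|² dt = \frac{2 \pi}{3}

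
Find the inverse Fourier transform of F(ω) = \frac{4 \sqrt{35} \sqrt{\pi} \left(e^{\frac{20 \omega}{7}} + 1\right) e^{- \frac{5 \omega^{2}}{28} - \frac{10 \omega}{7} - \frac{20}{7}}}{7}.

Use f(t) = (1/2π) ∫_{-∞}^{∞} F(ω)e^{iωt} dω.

f(t) = 8 e^{- \frac{7 t^{2}}{5}} \cos{\left(4 t \right)}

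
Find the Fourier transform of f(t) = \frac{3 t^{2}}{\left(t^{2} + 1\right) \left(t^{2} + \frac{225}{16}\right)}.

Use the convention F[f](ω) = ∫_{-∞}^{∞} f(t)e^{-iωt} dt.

F(ω) = - \frac{48 \pi e^{- \left|{\omega}\right|}}{209} + \frac{180 \pi e^{- \frac{15 \left|{\omega}\right|}{4}}}{209}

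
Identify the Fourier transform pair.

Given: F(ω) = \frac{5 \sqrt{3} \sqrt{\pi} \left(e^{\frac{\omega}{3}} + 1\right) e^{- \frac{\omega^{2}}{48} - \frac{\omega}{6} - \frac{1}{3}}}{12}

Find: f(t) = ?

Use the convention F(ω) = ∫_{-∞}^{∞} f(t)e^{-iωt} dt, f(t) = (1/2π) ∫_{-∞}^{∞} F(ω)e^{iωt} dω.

f(t) = 5 e^{- 12 t^{2}} \cos{\left(4 t \right)}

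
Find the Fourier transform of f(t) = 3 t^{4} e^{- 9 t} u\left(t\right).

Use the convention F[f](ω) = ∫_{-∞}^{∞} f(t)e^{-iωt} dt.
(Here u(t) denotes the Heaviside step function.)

F(ω) = \frac{72}{\left(i \omega + 9\right)^{5}}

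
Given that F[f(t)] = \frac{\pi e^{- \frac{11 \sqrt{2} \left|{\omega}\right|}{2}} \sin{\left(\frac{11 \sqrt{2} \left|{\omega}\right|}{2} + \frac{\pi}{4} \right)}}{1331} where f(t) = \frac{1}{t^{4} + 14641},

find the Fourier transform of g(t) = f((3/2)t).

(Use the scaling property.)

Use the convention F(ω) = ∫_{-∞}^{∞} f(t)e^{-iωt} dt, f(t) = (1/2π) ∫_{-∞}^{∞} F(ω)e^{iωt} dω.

F[g](ω) = \frac{2 \pi e^{- \frac{11 \sqrt{2} \left|{\omega}\right|}{3}} \sin{\left(\frac{11 \sqrt{2} \left|{\omega}\right|}{3} + \frac{\pi}{4} \right)}}{3993}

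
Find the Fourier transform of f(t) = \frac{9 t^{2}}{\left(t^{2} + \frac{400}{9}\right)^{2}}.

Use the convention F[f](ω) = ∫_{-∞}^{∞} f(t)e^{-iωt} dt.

F(ω) = \frac{9 \pi \left(3 - 20 \left|{\omega}\right|\right) e^{- \frac{20 \left|{\omega}\right|}{3}}}{40}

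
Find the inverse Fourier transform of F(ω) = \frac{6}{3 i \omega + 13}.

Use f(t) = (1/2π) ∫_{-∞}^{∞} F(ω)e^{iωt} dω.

f(t) = 2 e^{- \frac{13 t}{3}} u\left(t\right)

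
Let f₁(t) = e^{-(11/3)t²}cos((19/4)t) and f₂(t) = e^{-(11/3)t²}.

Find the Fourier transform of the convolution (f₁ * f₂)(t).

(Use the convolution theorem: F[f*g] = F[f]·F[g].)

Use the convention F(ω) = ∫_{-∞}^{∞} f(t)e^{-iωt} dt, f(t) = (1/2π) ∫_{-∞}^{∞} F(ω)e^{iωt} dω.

F[f₁*f₂](ω) = \frac{3 \pi \left(e^{\frac{57 \omega}{44}} + 1\right) e^{- \frac{3 \omega^{2}}{22} - \frac{57 \omega}{88} - \frac{1083}{704}}}{22}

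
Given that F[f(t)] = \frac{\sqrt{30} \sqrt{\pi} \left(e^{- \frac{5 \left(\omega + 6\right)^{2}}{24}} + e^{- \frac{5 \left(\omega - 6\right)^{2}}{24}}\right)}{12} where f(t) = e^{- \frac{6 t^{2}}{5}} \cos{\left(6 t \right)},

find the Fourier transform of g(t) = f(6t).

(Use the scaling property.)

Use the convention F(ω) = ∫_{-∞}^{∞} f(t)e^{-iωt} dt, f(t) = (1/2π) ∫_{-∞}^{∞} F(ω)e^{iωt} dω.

F[g](ω) = \frac{\sqrt{30} \sqrt{\pi} \left(e^{\frac{5 \omega}{6}} + 1\right) e^{- \frac{5 \omega^{2}}{864} - \frac{5 \omega}{12} - \frac{15}{2}}}{72}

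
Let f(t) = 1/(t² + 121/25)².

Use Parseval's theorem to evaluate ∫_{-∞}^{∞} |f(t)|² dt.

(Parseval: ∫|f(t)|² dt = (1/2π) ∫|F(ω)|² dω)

∫|f(t)|² dt = \frac{390625 \pi}{311794736}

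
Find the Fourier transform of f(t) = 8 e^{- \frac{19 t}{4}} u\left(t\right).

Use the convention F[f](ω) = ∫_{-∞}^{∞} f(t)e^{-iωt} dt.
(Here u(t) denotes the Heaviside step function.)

F(ω) = \frac{32}{4 i \omega + 19}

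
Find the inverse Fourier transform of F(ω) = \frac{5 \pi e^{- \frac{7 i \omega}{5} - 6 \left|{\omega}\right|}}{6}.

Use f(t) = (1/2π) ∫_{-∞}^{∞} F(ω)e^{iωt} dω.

f(t) = \frac{5}{\left(t - \frac{7}{5}\right)^{2} + 36}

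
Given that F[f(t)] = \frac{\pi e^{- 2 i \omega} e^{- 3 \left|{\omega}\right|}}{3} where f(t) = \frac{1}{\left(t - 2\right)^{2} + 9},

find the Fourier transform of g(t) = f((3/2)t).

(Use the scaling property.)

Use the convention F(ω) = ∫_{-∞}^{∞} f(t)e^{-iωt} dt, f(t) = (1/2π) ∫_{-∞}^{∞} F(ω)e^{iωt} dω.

F[g](ω) = \frac{2 \pi e^{- \frac{4 i \omega}{3} - 2 \left|{\omega}\right|}}{9}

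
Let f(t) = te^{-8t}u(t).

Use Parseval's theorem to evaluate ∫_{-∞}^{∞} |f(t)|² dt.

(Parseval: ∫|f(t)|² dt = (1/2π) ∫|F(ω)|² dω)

∫|f(t)|² dt = \frac{1}{2048}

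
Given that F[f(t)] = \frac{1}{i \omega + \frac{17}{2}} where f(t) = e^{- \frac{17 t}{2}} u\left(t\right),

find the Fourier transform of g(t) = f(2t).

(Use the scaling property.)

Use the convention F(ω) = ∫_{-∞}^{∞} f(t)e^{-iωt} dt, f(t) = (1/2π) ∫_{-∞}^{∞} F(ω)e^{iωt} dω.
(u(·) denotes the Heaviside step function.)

F[g](ω) = \frac{1}{i \omega + 17}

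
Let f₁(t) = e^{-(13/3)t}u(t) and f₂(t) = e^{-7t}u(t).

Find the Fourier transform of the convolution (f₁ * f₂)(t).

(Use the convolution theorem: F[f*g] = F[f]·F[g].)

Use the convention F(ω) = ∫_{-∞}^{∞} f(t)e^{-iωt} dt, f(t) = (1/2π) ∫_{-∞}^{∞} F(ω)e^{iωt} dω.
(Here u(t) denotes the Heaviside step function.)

F[f₁*f₂](ω) = \frac{3}{\left(i \omega + 7\right) \left(3 i \omega + 13\right)}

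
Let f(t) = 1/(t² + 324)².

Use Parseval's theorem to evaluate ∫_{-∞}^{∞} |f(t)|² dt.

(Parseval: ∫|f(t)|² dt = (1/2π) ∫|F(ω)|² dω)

∫|f(t)|² dt = \frac{5 \pi}{9795520512}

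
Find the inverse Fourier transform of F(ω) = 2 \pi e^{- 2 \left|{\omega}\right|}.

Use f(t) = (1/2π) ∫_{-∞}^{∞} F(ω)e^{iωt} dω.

f(t) = \frac{4}{t^{2} + 4}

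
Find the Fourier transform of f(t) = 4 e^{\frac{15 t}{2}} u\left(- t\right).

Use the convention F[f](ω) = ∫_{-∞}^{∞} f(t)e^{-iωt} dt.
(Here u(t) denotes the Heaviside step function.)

F(ω) = - \frac{8}{2 i \omega - 15}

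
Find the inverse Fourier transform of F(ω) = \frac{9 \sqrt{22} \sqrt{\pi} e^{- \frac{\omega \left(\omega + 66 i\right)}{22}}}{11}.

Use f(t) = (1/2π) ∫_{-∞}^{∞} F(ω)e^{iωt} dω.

f(t) = 9 e^{- \frac{11 \left(t - 3\right)^{2}}{2}}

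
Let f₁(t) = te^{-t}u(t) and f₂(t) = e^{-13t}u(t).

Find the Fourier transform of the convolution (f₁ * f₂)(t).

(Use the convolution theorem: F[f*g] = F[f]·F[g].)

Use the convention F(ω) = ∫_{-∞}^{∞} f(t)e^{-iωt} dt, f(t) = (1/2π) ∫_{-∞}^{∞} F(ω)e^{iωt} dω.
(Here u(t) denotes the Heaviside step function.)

F[f₁*f₂](ω) = \frac{1}{\left(i \omega + 1\right)^{2} \left(i \omega + 13\right)}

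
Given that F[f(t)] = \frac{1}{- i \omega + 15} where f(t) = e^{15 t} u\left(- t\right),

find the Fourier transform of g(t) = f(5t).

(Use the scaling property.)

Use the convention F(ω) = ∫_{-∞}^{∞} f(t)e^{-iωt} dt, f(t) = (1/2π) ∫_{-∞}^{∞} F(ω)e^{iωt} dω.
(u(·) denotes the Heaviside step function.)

F[g](ω) = \frac{i}{\omega + 75 i}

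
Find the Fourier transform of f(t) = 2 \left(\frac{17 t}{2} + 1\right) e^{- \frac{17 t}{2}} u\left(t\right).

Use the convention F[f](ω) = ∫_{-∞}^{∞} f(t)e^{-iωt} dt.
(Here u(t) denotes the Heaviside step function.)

F(ω) = \frac{8 \left(- i \omega - 17\right)}{4 \omega^{2} - 68 i \omega - 289}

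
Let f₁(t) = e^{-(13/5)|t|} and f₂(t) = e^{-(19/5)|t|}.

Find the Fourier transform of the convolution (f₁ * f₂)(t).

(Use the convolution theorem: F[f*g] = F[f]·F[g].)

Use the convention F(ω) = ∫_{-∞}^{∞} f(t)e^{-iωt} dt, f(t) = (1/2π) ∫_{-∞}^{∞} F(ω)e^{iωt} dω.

F[f₁*f₂](ω) = \frac{24700}{625 \omega^{4} + 13250 \omega^{2} + 61009}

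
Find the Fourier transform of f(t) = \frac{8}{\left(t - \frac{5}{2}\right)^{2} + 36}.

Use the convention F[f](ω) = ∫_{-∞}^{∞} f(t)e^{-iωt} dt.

F(ω) = \frac{4 \pi e^{- \frac{5 i \omega}{2} - 6 \left|{\omega}\right|}}{3}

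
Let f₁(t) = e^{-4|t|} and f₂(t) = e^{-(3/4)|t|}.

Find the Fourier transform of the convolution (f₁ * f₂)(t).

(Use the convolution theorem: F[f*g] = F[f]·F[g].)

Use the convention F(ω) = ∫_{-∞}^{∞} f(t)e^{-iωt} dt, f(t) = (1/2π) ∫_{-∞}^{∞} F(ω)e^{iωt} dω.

F[f₁*f₂](ω) = \frac{192}{\left(\omega^{2} + 16\right) \left(16 \omega^{2} + 9\right)}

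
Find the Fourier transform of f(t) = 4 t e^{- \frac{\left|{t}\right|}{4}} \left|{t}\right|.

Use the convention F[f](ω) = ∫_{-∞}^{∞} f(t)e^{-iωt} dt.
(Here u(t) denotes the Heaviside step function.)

F(ω) = \frac{4096 i \omega \left(16 \omega^{2} - 3\right)}{\left(16 \omega^{2} + 1\right)^{3}}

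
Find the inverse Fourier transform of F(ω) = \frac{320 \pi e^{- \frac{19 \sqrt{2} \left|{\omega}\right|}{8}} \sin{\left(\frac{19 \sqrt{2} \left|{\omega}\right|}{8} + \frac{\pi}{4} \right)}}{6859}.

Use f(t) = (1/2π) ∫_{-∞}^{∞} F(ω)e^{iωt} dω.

f(t) = \frac{5}{t^{4} + \frac{130321}{256}}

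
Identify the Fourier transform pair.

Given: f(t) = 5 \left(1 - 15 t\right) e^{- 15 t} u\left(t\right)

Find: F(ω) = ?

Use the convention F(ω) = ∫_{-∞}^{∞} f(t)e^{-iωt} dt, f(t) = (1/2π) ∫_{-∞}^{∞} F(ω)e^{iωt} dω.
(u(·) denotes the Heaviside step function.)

F(ω) = \frac{5 i \omega}{- \omega^{2} + 30 i \omega + 225}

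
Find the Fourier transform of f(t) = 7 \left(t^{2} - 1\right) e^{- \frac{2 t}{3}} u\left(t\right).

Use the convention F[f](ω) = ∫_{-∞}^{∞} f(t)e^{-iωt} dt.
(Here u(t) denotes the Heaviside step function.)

F(ω) = \frac{21 \left(54 i \omega - \left(3 i \omega + 2\right)^{3} + 36\right)}{\left(3 i \omega + 2\right)^{4}}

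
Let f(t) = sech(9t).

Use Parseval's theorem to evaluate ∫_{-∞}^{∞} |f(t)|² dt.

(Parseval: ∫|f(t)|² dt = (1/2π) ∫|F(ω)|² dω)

∫|f(t)|² dt = \frac{2}{9}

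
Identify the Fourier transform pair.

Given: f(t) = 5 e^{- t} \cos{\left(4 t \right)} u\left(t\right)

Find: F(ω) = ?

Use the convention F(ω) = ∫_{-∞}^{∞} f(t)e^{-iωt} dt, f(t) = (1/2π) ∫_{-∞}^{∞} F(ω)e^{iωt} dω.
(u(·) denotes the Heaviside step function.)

F(ω) = \frac{5 \left(i \omega + 1\right)}{\left(i \omega + 1\right)^{2} + 16}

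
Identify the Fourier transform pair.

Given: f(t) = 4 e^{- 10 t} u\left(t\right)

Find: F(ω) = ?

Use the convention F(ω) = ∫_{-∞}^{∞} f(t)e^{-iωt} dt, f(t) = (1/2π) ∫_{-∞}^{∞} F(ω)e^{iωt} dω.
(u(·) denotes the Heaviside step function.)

F(ω) = \frac{4}{i \omega + 10}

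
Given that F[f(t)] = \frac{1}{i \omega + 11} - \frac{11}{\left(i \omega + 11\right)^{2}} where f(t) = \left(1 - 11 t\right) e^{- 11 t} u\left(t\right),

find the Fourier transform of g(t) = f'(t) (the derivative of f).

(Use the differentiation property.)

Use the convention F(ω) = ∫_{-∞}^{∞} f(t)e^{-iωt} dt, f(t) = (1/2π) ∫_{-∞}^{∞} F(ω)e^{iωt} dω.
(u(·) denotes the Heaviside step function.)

F[g](ω) = \frac{\omega^{2}}{\omega^{2} - 22 i \omega - 121}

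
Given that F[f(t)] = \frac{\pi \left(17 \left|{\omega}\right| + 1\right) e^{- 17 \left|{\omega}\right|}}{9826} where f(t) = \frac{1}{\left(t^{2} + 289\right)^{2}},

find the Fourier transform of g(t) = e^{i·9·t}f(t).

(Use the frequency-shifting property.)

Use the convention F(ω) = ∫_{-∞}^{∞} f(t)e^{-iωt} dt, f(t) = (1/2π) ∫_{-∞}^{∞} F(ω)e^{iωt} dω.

F[g](ω) = \frac{\pi \left(17 \left|{\omega - 9}\right| + 1\right) e^{- 17 \left|{\omega - 9}\right|}}{9826}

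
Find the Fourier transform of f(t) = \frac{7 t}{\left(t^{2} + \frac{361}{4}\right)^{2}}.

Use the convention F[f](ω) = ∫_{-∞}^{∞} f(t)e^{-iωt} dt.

F(ω) = - \frac{7 i \pi \omega e^{- \frac{19 \left|{\omega}\right|}{2}}}{19}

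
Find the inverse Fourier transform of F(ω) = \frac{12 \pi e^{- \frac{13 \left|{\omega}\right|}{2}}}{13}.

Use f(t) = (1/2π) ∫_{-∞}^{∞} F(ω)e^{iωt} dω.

f(t) = \frac{6}{t^{2} + \frac{169}{4}}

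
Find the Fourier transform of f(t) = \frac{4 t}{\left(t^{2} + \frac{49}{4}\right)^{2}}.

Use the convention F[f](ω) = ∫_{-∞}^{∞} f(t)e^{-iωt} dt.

F(ω) = - \frac{4 i \pi \omega e^{- \frac{7 \left|{\omega}\right|}{2}}}{7}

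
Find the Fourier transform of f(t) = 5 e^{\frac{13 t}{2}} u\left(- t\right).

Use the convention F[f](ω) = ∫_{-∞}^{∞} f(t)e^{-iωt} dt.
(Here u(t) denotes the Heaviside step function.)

F(ω) = - \frac{10}{2 i \omega - 13}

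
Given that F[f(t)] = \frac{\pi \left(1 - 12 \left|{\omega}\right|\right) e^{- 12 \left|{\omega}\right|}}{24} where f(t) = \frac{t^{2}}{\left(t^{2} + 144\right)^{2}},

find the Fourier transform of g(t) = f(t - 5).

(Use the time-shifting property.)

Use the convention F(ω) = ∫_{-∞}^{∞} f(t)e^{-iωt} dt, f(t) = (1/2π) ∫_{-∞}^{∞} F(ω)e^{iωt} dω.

F[g](ω) = \frac{\pi \left(1 - 12 \left|{\omega}\right|\right) e^{- 5 i \omega - 12 \left|{\omega}\right|}}{24}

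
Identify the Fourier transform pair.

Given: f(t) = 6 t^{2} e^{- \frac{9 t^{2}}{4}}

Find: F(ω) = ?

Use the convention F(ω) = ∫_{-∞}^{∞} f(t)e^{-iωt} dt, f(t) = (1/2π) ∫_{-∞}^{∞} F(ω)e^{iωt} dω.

F(ω) = \frac{8 \sqrt{\pi} \left(9 - 2 \omega^{2}\right) e^{- \frac{\omega^{2}}{9}}}{81}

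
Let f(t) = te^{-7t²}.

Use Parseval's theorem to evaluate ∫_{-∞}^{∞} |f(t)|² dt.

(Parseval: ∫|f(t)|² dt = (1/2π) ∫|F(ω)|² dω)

∫|f(t)|² dt = \frac{\sqrt{14} \sqrt{\pi}}{392}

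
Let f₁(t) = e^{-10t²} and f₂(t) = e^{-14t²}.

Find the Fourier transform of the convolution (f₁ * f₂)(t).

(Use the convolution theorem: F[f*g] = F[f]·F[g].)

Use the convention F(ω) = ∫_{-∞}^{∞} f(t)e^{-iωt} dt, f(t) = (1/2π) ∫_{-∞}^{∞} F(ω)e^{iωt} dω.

F[f₁*f₂](ω) = \frac{\sqrt{35} \pi e^{- \frac{3 \omega^{2}}{70}}}{70}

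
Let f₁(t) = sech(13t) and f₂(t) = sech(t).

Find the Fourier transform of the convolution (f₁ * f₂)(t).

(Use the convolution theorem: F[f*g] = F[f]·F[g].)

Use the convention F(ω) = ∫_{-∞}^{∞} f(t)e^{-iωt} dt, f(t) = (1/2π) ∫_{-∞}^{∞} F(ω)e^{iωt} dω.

F[f₁*f₂](ω) = \frac{\pi^{2}}{13 \cosh{\left(\frac{\pi \omega}{26} \right)} \cosh{\left(\frac{\pi \omega}{2} \right)}}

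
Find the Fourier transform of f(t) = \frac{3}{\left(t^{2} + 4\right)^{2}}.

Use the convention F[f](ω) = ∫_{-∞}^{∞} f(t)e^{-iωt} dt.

F(ω) = \frac{3 \pi \left(2 \left|{\omega}\right| + 1\right) e^{- 2 \left|{\omega}\right|}}{16}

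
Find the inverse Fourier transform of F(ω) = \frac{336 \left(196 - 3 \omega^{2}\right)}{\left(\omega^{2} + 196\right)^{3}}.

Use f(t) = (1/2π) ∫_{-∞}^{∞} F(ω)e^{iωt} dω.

f(t) = 6 t^{2} e^{- 14 \left|{t}\right|}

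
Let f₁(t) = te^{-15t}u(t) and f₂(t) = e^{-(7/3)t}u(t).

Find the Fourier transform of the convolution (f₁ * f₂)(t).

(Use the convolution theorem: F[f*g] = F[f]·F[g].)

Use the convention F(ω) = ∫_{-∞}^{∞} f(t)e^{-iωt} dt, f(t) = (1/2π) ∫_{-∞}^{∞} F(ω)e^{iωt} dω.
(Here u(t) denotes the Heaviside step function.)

F[f₁*f₂](ω) = \frac{3}{\left(i \omega + 15\right)^{2} \left(3 i \omega + 7\right)}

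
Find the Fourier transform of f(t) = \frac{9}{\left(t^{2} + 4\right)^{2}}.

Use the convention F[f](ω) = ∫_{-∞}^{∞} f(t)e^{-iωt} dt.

F(ω) = \frac{9 \pi \left(2 \left|{\omega}\right| + 1\right) e^{- 2 \left|{\omega}\right|}}{16}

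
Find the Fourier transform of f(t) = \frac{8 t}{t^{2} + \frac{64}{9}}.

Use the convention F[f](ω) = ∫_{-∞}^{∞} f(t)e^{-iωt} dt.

F(ω) = - 8 i \pi e^{- \frac{8 \left|{\omega}\right|}{3}} \operatorname{sign}{\left(\omega \right)}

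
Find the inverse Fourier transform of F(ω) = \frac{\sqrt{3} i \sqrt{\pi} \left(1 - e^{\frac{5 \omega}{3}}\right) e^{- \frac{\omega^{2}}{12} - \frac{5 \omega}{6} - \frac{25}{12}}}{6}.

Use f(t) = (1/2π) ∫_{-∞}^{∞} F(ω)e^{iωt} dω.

f(t) = e^{- 3 t^{2}} \sin{\left(5 t \right)}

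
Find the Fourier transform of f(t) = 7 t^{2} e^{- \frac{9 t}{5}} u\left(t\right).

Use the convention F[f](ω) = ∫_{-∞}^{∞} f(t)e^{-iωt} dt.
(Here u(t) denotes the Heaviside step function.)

F(ω) = \frac{1750}{\left(5 i \omega + 9\right)^{3}}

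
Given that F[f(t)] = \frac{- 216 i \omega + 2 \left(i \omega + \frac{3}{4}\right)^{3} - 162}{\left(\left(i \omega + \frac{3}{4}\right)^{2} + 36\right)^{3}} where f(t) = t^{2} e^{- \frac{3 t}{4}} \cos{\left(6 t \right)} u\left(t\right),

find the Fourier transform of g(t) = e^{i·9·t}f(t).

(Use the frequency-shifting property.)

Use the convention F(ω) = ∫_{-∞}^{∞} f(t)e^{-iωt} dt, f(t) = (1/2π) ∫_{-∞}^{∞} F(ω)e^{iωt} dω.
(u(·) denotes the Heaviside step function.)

F[g](ω) = \frac{128 \left(6912 i \left(9 - \omega\right) + \left(4 i \left(\omega - 9\right) + 3\right)^{3} - 5184\right)}{\left(\left(4 i \left(\omega - 9\right) + 3\right)^{2} + 576\right)^{3}}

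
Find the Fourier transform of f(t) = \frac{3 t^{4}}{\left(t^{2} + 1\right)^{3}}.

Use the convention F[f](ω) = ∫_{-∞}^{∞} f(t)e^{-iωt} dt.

F(ω) = \frac{3 \pi \left(\omega^{2} - 5 \left|{\omega}\right| + 3\right) e^{- \left|{\omega}\right|}}{8}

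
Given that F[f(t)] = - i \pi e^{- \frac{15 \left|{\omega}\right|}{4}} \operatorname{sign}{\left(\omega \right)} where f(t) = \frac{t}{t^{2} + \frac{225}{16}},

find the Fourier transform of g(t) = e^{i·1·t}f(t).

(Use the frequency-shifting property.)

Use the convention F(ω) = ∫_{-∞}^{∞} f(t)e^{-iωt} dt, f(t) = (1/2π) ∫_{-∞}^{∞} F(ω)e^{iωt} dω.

F[g](ω) = - i \pi e^{- \frac{15 \left|{\omega - 1}\right|}{4}} \operatorname{sign}{\left(\omega - 1 \right)}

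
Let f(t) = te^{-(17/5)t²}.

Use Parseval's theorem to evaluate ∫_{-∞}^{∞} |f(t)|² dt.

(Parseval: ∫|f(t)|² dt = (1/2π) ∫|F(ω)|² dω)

∫|f(t)|² dt = \frac{5 \sqrt{170} \sqrt{\pi}}{2312}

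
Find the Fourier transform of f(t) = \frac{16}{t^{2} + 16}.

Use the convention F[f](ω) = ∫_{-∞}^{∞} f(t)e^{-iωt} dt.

F(ω) = 4 \pi e^{- 4 \left|{\omega}\right|}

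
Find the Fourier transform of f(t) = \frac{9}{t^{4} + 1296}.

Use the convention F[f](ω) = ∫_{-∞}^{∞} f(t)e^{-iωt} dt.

F(ω) = \frac{\pi e^{- 3 \sqrt{2} \left|{\omega}\right|} \sin{\left(3 \sqrt{2} \left|{\omega}\right| + \frac{\pi}{4} \right)}}{24}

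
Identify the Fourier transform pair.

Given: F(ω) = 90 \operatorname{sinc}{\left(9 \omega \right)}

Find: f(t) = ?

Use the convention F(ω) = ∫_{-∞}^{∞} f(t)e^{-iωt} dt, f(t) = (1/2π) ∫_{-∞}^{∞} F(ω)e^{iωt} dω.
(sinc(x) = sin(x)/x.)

f(t) = 5 \left(\begin{cases} 1 & \text{for}\: \left|{t}\right| < 9 \\0 & \text{otherwise} \end{cases}\right)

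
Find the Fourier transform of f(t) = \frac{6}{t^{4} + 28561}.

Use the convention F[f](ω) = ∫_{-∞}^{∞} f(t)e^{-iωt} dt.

F(ω) = \frac{6 \pi e^{- \frac{13 \sqrt{2} \left|{\omega}\right|}{2}} \sin{\left(\frac{13 \sqrt{2} \left|{\omega}\right|}{2} + \frac{\pi}{4} \right)}}{2197}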